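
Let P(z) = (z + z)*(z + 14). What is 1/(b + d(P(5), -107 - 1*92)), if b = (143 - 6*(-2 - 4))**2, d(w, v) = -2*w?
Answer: 1/31661 ≈ 3.1585e-5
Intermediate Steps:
P(z) = 2*z*(14 + z) (P(z) = (2*z)*(14 + z) = 2*z*(14 + z))
b = 32041 (b = (143 - 6*(-6))**2 = (143 + 36)**2 = 179**2 = 32041)
1/(b + d(P(5), -107 - 1*92)) = 1/(32041 - 4*5*(14 + 5)) = 1/(32041 - 4*5*19) = 1/(32041 - 2*190) = 1/(32041 - 380) = 1/31661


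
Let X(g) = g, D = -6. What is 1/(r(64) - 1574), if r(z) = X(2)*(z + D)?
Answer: -1/1458 ≈ -0.00068587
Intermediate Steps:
r(z) = -12 + 2*z (r(z) = 2*(z - 6) = 2*(-6 + z) = -12 + 2*z)
1/(r(64) - 1574) = 1/((-12 + 2*64) - 1574) = 1/((-12 + 128) - 1574) = 1/(116 - 1574) = 1/(-1458) = -1/1458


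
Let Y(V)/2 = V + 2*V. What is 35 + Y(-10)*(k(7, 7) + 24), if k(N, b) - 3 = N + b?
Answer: -2425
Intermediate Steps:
k(N, b) = 3 + N + b (k(N, b) = 3 + (N + b) = 3 + N + b)
Y(V) = 6*V (Y(V) = 2*(V + 2*V) = 2*(3*V) = 6*V)
35 + Y(-10)*(k(7, 7) + 24) = 35 + (6*(-10))*((3 + 7 + 7) + 24) = 35 - 60*(17 + 24) = 35 - 60*41 = 35 - 2460 = -2425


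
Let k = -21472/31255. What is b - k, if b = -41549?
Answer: -1298592523/31255 ≈ -41548.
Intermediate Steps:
k = -21472/31255 (k = -21472*1/31255 = -21472/31255 ≈ -0.68699)
b - k = -41549 - 1*(-21472/31255) = -41549 + 21472/31255 = -1298592523/31255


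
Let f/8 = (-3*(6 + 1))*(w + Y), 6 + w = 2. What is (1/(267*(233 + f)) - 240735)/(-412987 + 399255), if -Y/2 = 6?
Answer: 46937727911/2677420731 ≈ 17.531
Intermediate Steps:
Y = -12 (Y = -2*6 = -12)
w = -4 (w = -6 + 2 = -4)
f = 2688 (f = 8*((-3*(6 + 1))*(-4 - 12)) = 8*(-3*7*(-16)) = 8*(-21*(-16)) = 8*336 = 2688)
(1/(267*(233 + f)) - 240735)/(-412987 + 399255) = (1/(267*(233 + 2688)) - 240735)/(-412987 + 399255) = (1/(267*2921) - 240735)/(-13732) = (1/779907 - 240735)*(-1/13732) = -187750911644/779907*(-1/13732) = 46937727911/2677420731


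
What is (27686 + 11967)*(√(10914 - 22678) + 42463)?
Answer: 1683785339 + 79306*I*√2941 ≈ 1.6838e+9 + 4.3008e+6*I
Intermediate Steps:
(27686 + 11967)*(√(10914 - 22678) + 42463) = 39653*(√(-11764) + 42463) = 39653*(2*I*√2941 + 42463) = 39653*(42463 + 2*I*√2941) = 1683785339 + 79306*I*√2941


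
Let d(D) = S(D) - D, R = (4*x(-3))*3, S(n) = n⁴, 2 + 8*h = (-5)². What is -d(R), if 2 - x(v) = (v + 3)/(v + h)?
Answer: -331752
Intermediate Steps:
h = 23/8 (h = -¼ + (⅛)*(-5)² = -¼ + (⅛)*25 = -¼ + 25/8 = 23/8 ≈ 2.8750)
x(v) = 2 - (3 + v)/(23/8 + v) (x(v) = 2 - (v + 3)/(v + 23/8) = 2 - (3 + v)/(23/8 + v))
R = 24 (R = (4*(2*(11 + 4*(-3))/(23 + 8*(-3))))*3 = (4*(2*(11 - 12)/(23 - 24)))*3 = (4*(2*(-1)/(-1)))*3 = (4*(2*(-1)*(-1)))*3 = (4*2)*3 = 8*3 = 24)
d(D) = D⁴ - D
-d(R) = -(24⁴ - 1*24) = -(331776 - 24) = -1*331752 = -331752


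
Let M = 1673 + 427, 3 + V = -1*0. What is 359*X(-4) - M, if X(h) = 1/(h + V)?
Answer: -15059/7 ≈ -2151.3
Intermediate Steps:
V = -3 (V = -3 - 1*0 = -3 + 0 = -3)
X(h) = 1/(-3 + h) (X(h) = 1/(h - 3) = 1/(-3 + h))
M = 2100
359*X(-4) - M = 359/(-3 - 4) - 1*2100 = 359/(-7) - 2100 = 359*(-⅐) - 2100 = -359/7 - 2100 = -15059/7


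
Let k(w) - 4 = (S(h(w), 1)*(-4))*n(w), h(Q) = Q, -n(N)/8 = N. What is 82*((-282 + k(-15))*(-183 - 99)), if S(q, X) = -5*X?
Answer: -49069128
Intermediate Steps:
n(N) = -8*N
k(w) = 4 - 160*w (k(w) = 4 + (-5*1*(-4))*(-8*w) = 4 + (-5*(-4))*(-8*w) = 4 + 20*(-8*w) = 4 - 160*w)
82*((-282 + k(-15))*(-183 - 99)) = 82*((-282 + (4 - 160*(-15)))*(-183 - 99)) = 82*((-282 + (4 + 2400))*(-282)) = 82*((-282 + 2404)*(-282)) = 82*(2122*(-282)) = 82*(-598404) = -49069128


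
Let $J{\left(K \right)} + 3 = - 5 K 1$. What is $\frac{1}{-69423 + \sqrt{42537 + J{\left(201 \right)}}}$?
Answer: $- \frac{23141}{1606503800} - \frac{\sqrt{41529}}{4819511400} \approx -1.4447 \cdot 10^{-5}$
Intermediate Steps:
$J{\left(K \right)} = -3 - 5 K$ ($J{\left(K \right)} = -3 + - 5 K 1 = -3 - 5 K$)
$\frac{1}{-69423 + \sqrt{42537 + J{\left(201 \right)}}} = \frac{1}{-69423 + \sqrt{42537 - 1008}} = \frac{1}{-69423 + \sqrt{41529}}$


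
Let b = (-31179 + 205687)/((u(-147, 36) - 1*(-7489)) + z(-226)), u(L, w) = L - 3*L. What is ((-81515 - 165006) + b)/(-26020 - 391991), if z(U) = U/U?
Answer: 159895413/271149802 ≈ 0.58969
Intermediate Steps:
u(L, w) = -2*L
z(U) = 1
b = 43627/1946 (b = (-31179 + 205687)/((-2*(-147) - 1*(-7489)) + 1) = 174508/((294 + 7489) + 1) = 174508/(7783 + 1) = 174508/7784 = 174508*(1/7784) = 43627/1946 ≈ 22.419)
((-81515 - 165006) + b)/(-26020 - 391991) = ((-81515 - 165006) + 43627/1946)/(-26020 - 391991) = (-246521 + 43627/1946)/(-418011) = -479686239/1946*(-1/418011) = 159895413/271149802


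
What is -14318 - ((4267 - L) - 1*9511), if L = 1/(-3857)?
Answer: -34998419/3857 ≈ -9074.0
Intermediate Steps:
L = -1/3857 ≈ -0.00025927
-14318 - ((4267 - L) - 1*9511) = -14318 - ((4267 - 1*(-1/3857)) - 1*9511) = -14318 - ((4267 + 1/3857) - 9511) = -14318 - (16457820/3857 - 9511) = -14318 - 1*(-20226107/3857) = -14318 + 20226107/3857 = -34998419/3857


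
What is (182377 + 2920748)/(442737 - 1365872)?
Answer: -620625/184627 ≈ -3.3615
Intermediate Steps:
(182377 + 2920748)/(442737 - 1365872) = 3103125/(-923135) = 3103125*(-1/923135) = -620625/184627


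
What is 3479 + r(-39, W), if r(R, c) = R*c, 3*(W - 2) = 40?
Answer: 2881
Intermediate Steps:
W = 46/3 (W = 2 + (⅓)*40 = 2 + 40/3 = 46/3 ≈ 15.333)
3479 + r(-39, W) = 3479 - 39*46/3 = 3479 - 598 = 2881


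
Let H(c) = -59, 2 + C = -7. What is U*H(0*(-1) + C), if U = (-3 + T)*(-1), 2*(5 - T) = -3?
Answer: 413/2 ≈ 206.50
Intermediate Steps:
T = 13/2 (T = 5 - ½*(-3) = 5 + 3/2 = 13/2 ≈ 6.5000)
C = -9 (C = -2 - 7 = -9)
U = -7/2 (U = (-3 + 13/2)*(-1) = (7/2)*(-1) = -7/2 ≈ -3.5000)
U*H(0*(-1) + C) = -7/2*(-59) = 413/2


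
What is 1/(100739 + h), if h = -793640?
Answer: -1/692901 ≈ -1.4432e-6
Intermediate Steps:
1/(100739 + h) = 1/(100739 - 793640) = 1/(-692901) = -1/692901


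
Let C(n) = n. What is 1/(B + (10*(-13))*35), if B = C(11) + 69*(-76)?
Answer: -1/9783 ≈ -0.00010222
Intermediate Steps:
B = -5233 (B = 11 + 69*(-76) = 11 - 5244 = -5233)
1/(B + (10*(-13))*35) = 1/(-5233 + (10*(-13))*35) = 1/(-5233 - 130*35) = 1/(-5233 - 4550) = 1/(-9783) = -1/9783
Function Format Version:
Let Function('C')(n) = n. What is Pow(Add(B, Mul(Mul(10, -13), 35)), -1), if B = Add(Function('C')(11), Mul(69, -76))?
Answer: Rational(-1, 9783) ≈ -0.00010222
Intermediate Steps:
B = -5233 (B = Add(11, Mul(69, -76)) = Add(11, -5244) = -5233)
Pow(Add(B, Mul(Mul(10, -13), 35)), -1) = Pow(Add(-5233, Mul(Mul(10, -13), 35)), -1) = Pow(Add(-5233, Mul(-130, 35)), -1) = Pow(Add(-5233, -4550), -1) = Pow(-9783, -1) = Rational(-1, 9783)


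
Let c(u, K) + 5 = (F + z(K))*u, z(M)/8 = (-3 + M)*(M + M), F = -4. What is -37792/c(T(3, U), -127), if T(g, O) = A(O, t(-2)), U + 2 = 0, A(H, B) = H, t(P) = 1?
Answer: 37792/528317 ≈ 0.071533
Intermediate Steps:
U = -2 (U = -2 + 0 = -2)
T(g, O) = O
z(M) = 16*M*(-3 + M) (z(M) = 8*((-3 + M)*(M + M)) = 8*((-3 + M)*(2*M)) = 8*(2*M*(-3 + M)) = 16*M*(-3 + M))
c(u, K) = -5 + u*(-4 + 16*K*(-3 + K)) (c(u, K) = -5 + (-4 + 16*K*(-3 + K))*u = -5 + u*(-4 + 16*K*(-3 + K)))
-37792/c(T(3, U), -127) = -37792/(-5 - 4*(-2) + 16*(-127)*(-2)*(-3 - 127)) = -37792/(-5 + 8 + 16*(-127)*(-2)*(-130)) = -37792/(-5 + 8 - 528320) = -37792/(-528317) = -37792*(-1/528317) = 37792/528317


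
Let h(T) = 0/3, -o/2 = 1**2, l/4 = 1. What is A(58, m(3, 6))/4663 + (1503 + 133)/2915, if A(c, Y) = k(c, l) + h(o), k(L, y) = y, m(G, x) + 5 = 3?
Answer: 7640328/13592645 ≈ 0.56209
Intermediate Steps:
m(G, x) = -2 (m(G, x) = -5 + 3 = -2)
l = 4 (l = 4*1 = 4)
o = -2 (o = -2*1**2 = -2*1 = -2)
h(T) = 0 (h(T) = 0*(1/3) = 0)
A(c, Y) = 4 (A(c, Y) = 4 + 0 = 4)
A(58, m(3, 6))/4663 + (1503 + 133)/2915 = 4/4663 + (1503 + 133)/2915 = 4*(1/4663) + 1636*(1/2915) = 4/4663 + 1636/2915 = 7640328/13592645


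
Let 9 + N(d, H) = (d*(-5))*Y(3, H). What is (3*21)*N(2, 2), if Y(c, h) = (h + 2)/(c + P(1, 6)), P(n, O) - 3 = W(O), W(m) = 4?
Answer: -819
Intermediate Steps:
P(n, O) = 7 (P(n, O) = 3 + 4 = 7)
Y(c, h) = (2 + h)/(7 + c) (Y(c, h) = (h + 2)/(c + 7) = (2 + h)/(7 + c))
N(d, H) = -9 - 5*d*(⅕ + H/10) (N(d, H) = -9 + (d*(-5))*((2 + H)/(7 + 3)) = -9 + (-5*d)*((2 + H)/10) = -9 + (-5*d)*(⅕ + H/10) = -9 - 5*d*(⅕ + H/10))
(3*21)*N(2, 2) = (3*21)*(-9 - ½*2*(2 + 2)) = 63*(-9 - ½*2*4) = 63*(-9 - 4) = 63*(-13) = -819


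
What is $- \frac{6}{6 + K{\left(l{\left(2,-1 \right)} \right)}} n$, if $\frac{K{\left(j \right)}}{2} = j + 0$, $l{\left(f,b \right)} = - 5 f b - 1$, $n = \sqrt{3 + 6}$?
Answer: $- \frac{3}{4} \approx -0.75$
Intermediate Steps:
$n = 3$ ($n = \sqrt{9} = 3$)
$l{\left(f,b \right)} = -1 - 5 b f$ ($l{\left(f,b \right)} = - 5 b f - 1 = -1 - 5 b f$)
$K{\left(j \right)} = 2 j$ ($K{\left(j \right)} = 2 \left(j + 0\right) = 2 j$)
$- \frac{6}{6 + K{\left(l{\left(2,-1 \right)} \right)}} n = - \frac{6}{6 + 2 \left(-1 - \left(-5\right) 2\right)} 3 = - \frac{6}{6 + 2 \left(-1 + 10\right)} 3 = - \frac{6}{6 + 2 \cdot 9} \cdot 3 = - \frac{6}{6 + 18} \cdot 3 = - \frac{6}{24} \cdot 3 = \left(-6\right) \frac{1}{24} \cdot 3 = \left(- \frac{1}{4}\right) 3 = - \frac{3}{4}$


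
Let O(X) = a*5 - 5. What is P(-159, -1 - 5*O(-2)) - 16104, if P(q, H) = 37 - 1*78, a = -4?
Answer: -16145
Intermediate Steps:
O(X) = -25 (O(X) = -4*5 - 5 = -20 - 5 = -25)
P(q, H) = -41 (P(q, H) = 37 - 78 = -41)
P(-159, -1 - 5*O(-2)) - 16104 = -41 - 16104 = -16145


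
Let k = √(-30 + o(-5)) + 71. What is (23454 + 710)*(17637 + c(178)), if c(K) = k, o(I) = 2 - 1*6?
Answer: 427896112 + 24164*I*√34 ≈ 4.279e+8 + 1.409e+5*I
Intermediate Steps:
o(I) = -4 (o(I) = 2 - 6 = -4)
k = 71 + I*√34 (k = √(-30 - 4) + 71 = √(-34) + 71 = I*√34 + 71 = 71 + I*√34 ≈ 71.0 + 5.831*I)
c(K) = 71 + I*√34
(23454 + 710)*(17637 + c(178)) = (23454 + 710)*(17637 + (71 + I*√34)) = 24164*(17708 + I*√34) = 427896112 + 24164*I*√34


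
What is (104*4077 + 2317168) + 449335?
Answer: 3190511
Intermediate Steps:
(104*4077 + 2317168) + 449335 = (424008 + 2317168) + 449335 = 2741176 + 449335 = 3190511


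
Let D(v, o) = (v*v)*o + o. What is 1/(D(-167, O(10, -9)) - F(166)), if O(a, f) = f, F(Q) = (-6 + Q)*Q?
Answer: -1/277570 ≈ -3.6027e-6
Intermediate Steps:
F(Q) = Q*(-6 + Q)
D(v, o) = o + o*v² (D(v, o) = v²*o + o = o*v² + o = o + o*v²)
1/(D(-167, O(10, -9)) - F(166)) = 1/(-9*(1 + (-167)²) - 166*(-6 + 166)) = 1/(-9*(1 + 27889) - 166*160) = 1/(-9*27890 - 1*26560) = 1/(-251010 - 26560) = 1/(-277570) = -1/277570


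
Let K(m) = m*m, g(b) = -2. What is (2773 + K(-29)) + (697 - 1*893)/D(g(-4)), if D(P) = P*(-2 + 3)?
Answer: 3712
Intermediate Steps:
D(P) = P (D(P) = P*1 = P)
K(m) = m²
(2773 + K(-29)) + (697 - 1*893)/D(g(-4)) = (2773 + (-29)²) + (697 - 1*893)/(-2) = (2773 + 841) + (697 - 893)*(-½) = 3614 - 196*(-½) = 3614 + 98 = 3712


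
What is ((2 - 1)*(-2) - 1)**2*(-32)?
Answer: -288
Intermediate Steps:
((2 - 1)*(-2) - 1)**2*(-32) = (1*(-2) - 1)**2*(-32) = (-2 - 1)**2*(-32) = (-3)**2*(-32) = 9*(-32) = -288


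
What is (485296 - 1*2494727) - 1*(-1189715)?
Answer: -819716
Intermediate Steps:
(485296 - 1*2494727) - 1*(-1189715) = (485296 - 2494727) + 1189715 = -2009431 + 1189715 = -819716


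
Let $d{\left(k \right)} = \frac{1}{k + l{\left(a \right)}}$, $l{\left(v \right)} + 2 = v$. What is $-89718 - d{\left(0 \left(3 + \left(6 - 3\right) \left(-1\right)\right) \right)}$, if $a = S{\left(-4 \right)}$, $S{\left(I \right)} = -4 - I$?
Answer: $- \frac{179435}{2} \approx -89718.0$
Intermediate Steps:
$a = 0$ ($a = -4 - -4 = -4 + 4 = 0$)
$l{\left(v \right)} = -2 + v$
$d{\left(k \right)} = \frac{1}{-2 + k}$ ($d{\left(k \right)} = \frac{1}{k + \left(-2 + 0\right)} = \frac{1}{k - 2} = \frac{1}{-2 + k}$)
$-89718 - d{\left(0 \left(3 + \left(6 - 3\right) \left(-1\right)\right) \right)} = -89718 - \frac{1}{-2 + 0 \left(3 + \left(6 - 3\right) \left(-1\right)\right)} = -89718 - \frac{1}{-2 + 0 \left(3 + 3 \left(-1\right)\right)} = -89718 - \frac{1}{-2 + 0 \left(3 - 3\right)} = -89718 - \frac{1}{-2 + 0 \cdot 0} = -89718 - \frac{1}{-2 + 0} = -89718 - \frac{1}{-2} = -89718 - - \frac{1}{2} = -89718 + \frac{1}{2} = - \frac{179435}{2}$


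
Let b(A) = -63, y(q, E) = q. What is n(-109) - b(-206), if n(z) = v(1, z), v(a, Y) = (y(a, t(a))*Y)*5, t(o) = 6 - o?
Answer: -482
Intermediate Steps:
v(a, Y) = 5*Y*a (v(a, Y) = (a*Y)*5 = (Y*a)*5 = 5*Y*a)
n(z) = 5*z (n(z) = 5*z*1 = 5*z)
n(-109) - b(-206) = 5*(-109) - 1*(-63) = -545 + 63 = -482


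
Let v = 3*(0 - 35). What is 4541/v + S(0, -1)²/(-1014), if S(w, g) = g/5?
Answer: -2558099/59150 ≈ -43.248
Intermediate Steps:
v = -105 (v = 3*(-35) = -105)
S(w, g) = g/5 (S(w, g) = g*(⅕) = g/5)
4541/v + S(0, -1)²/(-1014) = 4541/(-105) + ((⅕)*(-1))²/(-1014) = 4541*(-1/105) + (-⅕)²*(-1/1014) = -4541/105 + (1/25)*(-1/1014) = -4541/105 - 1/25350 = -2558099/59150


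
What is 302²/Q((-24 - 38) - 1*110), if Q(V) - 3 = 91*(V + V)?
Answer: -91204/31301 ≈ -2.9138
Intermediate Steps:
Q(V) = 3 + 182*V (Q(V) = 3 + 91*(V + V) = 3 + 91*(2*V) = 3 + 182*V)
302²/Q((-24 - 38) - 1*110) = 302²/(3 + 182*((-24 - 38) - 1*110)) = 91204/(3 + 182*(-62 - 110)) = 91204/(3 + 182*(-172)) = 91204/(3 - 31304) = 91204/(-31301) = 91204*(-1/31301) = -91204/31301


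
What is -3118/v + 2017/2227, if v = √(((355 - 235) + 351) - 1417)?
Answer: 2017/2227 + 1559*I*√946/473 ≈ 0.9057 + 101.37*I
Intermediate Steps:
v = I*√946 (v = √((120 + 351) - 1417) = √(471 - 1417) = √(-946) = I*√946 ≈ 30.757*I)
-3118/v + 2017/2227 = -3118*(-I*√946/946) + 2017/2227 = -(-1559)*I*√946/473 + 2017*(1/2227) = 1559*I*√946/473 + 2017/2227 = 2017/2227 + 1559*I*√946/473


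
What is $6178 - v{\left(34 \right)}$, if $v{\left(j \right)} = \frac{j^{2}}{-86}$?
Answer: $\frac{266232}{43} \approx 6191.4$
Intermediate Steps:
$v{\left(j \right)} = - \frac{j^{2}}{86}$ ($v{\left(j \right)} = j^{2} \left(- \frac{1}{86}\right) = - \frac{j^{2}}{86}$)
$6178 - v{\left(34 \right)} = 6178 - - \frac{34^{2}}{86} = 6178 - \left(- \frac{1}{86}\right) 1156 = 6178 - - \frac{578}{43} = 6178 + \frac{578}{43} = \frac{266232}{43}$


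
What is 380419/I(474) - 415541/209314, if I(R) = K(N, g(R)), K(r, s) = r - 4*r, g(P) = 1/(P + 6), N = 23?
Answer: -11379384985/2063238 ≈ -5515.3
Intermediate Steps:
g(P) = 1/(6 + P)
K(r, s) = -3*r (K(r, s) = r - 4*r = -3*r)
I(R) = -69 (I(R) = -3*23 = -69)
380419/I(474) - 415541/209314 = 380419/(-69) - 415541/209314 = 380419*(-1/69) - 415541*1/209314 = -380419/69 - 59363/29902 = -11379384985/2063238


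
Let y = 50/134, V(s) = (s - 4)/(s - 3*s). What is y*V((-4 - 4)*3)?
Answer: -175/804 ≈ -0.21766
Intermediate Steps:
V(s) = -(-4 + s)/(2*s) (V(s) = (-4 + s)/((-2*s)) = (-4 + s)*(-1/(2*s)) = -(-4 + s)/(2*s))
y = 25/67 (y = 50*(1/134) = 25/67 ≈ 0.37313)
y*V((-4 - 4)*3) = 25*((4 - (-4 - 4)*3)/(2*(((-4 - 4)*3))))/67 = 25*((4 - (-8)*3)/(2*((-8*3))))/67 = 25*((½)*(4 - 1*(-24))/(-24))/67 = 25*((½)*(-1/24)*(4 + 24))/67 = 25*((½)*(-1/24)*28)/67 = (25/67)*(-7/12) = -175/804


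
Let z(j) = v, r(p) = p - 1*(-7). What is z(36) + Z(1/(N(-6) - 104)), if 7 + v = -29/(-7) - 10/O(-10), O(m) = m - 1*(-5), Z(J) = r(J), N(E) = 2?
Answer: 4379/714 ≈ 6.1331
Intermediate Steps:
r(p) = 7 + p (r(p) = p + 7 = 7 + p)
Z(J) = 7 + J
O(m) = 5 + m (O(m) = m + 5 = 5 + m)
v = -6/7 (v = -7 + (-29/(-7) - 10/(5 - 10)) = -7 + (-29*(-1/7) - 10/(-5)) = -7 + (29/7 - 10*(-1/5)) = -7 + (29/7 + 2) = -7 + 43/7 = -6/7 ≈ -0.85714)
z(j) = -6/7
z(36) + Z(1/(N(-6) - 104)) = -6/7 + (7 + 1/(2 - 104)) = -6/7 + (7 + 1/(-102)) = -6/7 + (7 - 1/102) = -6/7 + 713/102 = 4379/714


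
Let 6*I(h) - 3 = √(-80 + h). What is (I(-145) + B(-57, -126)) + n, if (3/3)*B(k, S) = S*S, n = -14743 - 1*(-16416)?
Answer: 35099/2 + 5*I/2 ≈ 17550.0 + 2.5*I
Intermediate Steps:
I(h) = ½ + √(-80 + h)/6
n = 1673 (n = -14743 + 16416 = 1673)
B(k, S) = S² (B(k, S) = S*S = S²)
(I(-145) + B(-57, -126)) + n = ((½ + √(-80 - 145)/6) + (-126)²) + 1673 = ((½ + √(-225)/6) + 15876) + 1673 = ((½ + (15*I)/6) + 15876) + 1673 = ((½ + 5*I/2) + 15876) + 1673 = (31753/2 + 5*I/2) + 1673 = 35099/2 + 5*I/2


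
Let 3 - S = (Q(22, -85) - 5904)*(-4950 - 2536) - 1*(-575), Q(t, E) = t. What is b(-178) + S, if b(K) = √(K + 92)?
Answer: -44033224 + I*√86 ≈ -4.4033e+7 + 9.2736*I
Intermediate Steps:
b(K) = √(92 + K)
S = -44033224 (S = 3 - ((22 - 5904)*(-4950 - 2536) - 1*(-575)) = 3 - (-5882*(-7486) + 575) = 3 - (44032652 + 575) = 3 - 1*44033227 = 3 - 44033227 = -44033224)
b(-178) + S = √(92 - 178) - 44033224 = √(-86) - 44033224 = I*√86 - 44033224 = -44033224 + I*√86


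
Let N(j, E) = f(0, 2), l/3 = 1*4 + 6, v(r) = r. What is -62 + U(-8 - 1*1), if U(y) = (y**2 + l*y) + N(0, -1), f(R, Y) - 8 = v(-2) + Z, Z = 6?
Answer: -239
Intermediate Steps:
l = 30 (l = 3*(1*4 + 6) = 3*(4 + 6) = 3*10 = 30)
f(R, Y) = 12 (f(R, Y) = 8 + (-2 + 6) = 8 + 4 = 12)
N(j, E) = 12
U(y) = 12 + y**2 + 30*y (U(y) = (y**2 + 30*y) + 12 = 12 + y**2 + 30*y)
-62 + U(-8 - 1*1) = -62 + (12 + (-8 - 1*1)**2 + 30*(-8 - 1*1)) = -62 + (12 + (-8 - 1)**2 + 30*(-8 - 1)) = -62 + (12 + (-9)**2 + 30*(-9)) = -62 + (12 + 81 - 270) = -62 - 177 = -239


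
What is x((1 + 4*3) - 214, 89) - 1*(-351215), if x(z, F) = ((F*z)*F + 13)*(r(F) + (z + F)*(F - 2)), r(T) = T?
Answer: 15372153955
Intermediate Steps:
x(z, F) = (13 + z*F²)*(F + (-2 + F)*(F + z)) (x(z, F) = ((F*z)*F + 13)*(F + (z + F)*(F - 2)) = (z*F² + 13)*(F + (F + z)*(-2 + F)) = (13 + z*F²)*(F + (-2 + F)*(F + z)))
x((1 + 4*3) - 214, 89) - 1*(-351215) = (-26*((1 + 4*3) - 214) - 13*89 + 13*89² + ((1 + 4*3) - 214)*89⁴ + 89³*((1 + 4*3) - 214)² - 1*((1 + 4*3) - 214)*89³ - 2*89²*((1 + 4*3) - 214)² + 13*89*((1 + 4*3) - 214)) - 1*(-351215) = (-26*((1 + 12) - 214) - 1157 + 13*7921 + ((1 + 12) - 214)*62742241 + 704969*((1 + 12) - 214)² - 1*((1 + 12) - 214)*704969 - 2*7921*((1 + 12) - 214)² + 13*89*((1 + 12) - 214)) + 351215 = (-26*(13 - 214) - 1157 + 102973 + (13 - 214)*62742241 + 704969*(13 - 214)² - 1*(13 - 214)*704969 - 2*7921*(13 - 214)² + 13*89*(13 - 214)) + 351215 = (-26*(-201) - 1157 + 102973 - 201*62742241 + 704969*(-201)² - 1*(-201)*704969 - 2*7921*(-201)² + 13*89*(-201)) + 351215 = (5226 - 1157 + 102973 - 12611190441 + 704969*40401 + 141698769 - 2*7921*40401 - 232557) + 351215 = (5226 - 1157 + 102973 - 12611190441 + 28481452569 + 141698769 - 640032642 - 232557) + 351215 = 15371802740 + 351215 = 15372153955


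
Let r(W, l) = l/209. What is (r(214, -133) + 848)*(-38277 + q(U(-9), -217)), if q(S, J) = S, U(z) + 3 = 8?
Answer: -356733312/11 ≈ -3.2430e+7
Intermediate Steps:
r(W, l) = l/209 (r(W, l) = l*(1/209) = l/209)
U(z) = 5 (U(z) = -3 + 8 = 5)
(r(214, -133) + 848)*(-38277 + q(U(-9), -217)) = ((1/209)*(-133) + 848)*(-38277 + 5) = (-7/11 + 848)*(-38272) = (9321/11)*(-38272) = -356733312/11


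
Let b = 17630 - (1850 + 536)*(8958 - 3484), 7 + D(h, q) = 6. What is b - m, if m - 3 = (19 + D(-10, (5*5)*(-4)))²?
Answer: -13043661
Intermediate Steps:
D(h, q) = -1 (D(h, q) = -7 + 6 = -1)
m = 327 (m = 3 + (19 - 1)² = 3 + 18² = 3 + 324 = 327)
b = -13043334 (b = 17630 - 2386*5474 = 17630 - 1*13060964 = 17630 - 13060964 = -13043334)
b - m = -13043334 - 1*327 = -13043334 - 327 = -13043661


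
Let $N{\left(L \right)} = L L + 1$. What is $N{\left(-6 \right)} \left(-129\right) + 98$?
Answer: $-4675$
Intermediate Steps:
$N{\left(L \right)} = 1 + L^{2}$ ($N{\left(L \right)} = L^{2} + 1 = 1 + L^{2}$)
$N{\left(-6 \right)} \left(-129\right) + 98 = \left(1 + \left(-6\right)^{2}\right) \left(-129\right) + 98 = \left(1 + 36\right) \left(-129\right) + 98 = 37 \left(-129\right) + 98 = -4773 + 98 = -4675$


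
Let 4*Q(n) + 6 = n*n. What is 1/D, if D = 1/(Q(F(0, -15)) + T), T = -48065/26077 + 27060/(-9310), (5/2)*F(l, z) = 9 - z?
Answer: 20381425049/1213884350 ≈ 16.790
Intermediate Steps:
F(l, z) = 18/5 - 2*z/5 (F(l, z) = 2*(9 - z)/5 = 18/5 - 2*z/5)
Q(n) = -3/2 + n²/4 (Q(n) = -3/2 + (n*n)/4 = -3/2 + n²/4)
T = -115312877/24277687 (T = -48065*1/26077 + 27060*(-1/9310) = -48065/26077 - 2706/931 = -115312877/24277687 ≈ -4.7497)
D = 1213884350/20381425049 (D = 1/((-3/2 + (18/5 - ⅖*(-15))²/4) - 115312877/24277687) = 1/((-3/2 + (18/5 + 6)²/4) - 115312877/24277687) = 1/((-3/2 + (48/5)²/4) - 115312877/24277687) = 1/((-3/2 + (¼)*(2304/25)) - 115312877/24277687) = 1/((-3/2 + 576/25) - 115312877/24277687) = 1/(1077/50 - 115312877/24277687) = 1/(20381425049/1213884350) = 1213884350/20381425049 ≈ 0.059558)
1/D = 1/(1213884350/20381425049) = 20381425049/1213884350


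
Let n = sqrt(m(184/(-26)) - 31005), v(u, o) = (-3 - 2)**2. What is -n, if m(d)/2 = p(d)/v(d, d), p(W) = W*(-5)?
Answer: -I*sqrt(130984165)/65 ≈ -176.07*I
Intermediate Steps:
p(W) = -5*W
v(u, o) = 25 (v(u, o) = (-5)**2 = 25)
m(d) = -2*d/5 (m(d) = 2*(-5*d/25) = 2*(-5*d*(1/25)) = 2*(-d/5) = -2*d/5)
n = I*sqrt(130984165)/65 (n = sqrt(-368/(5*(-26)) - 31005) = sqrt(-368*(-1)/(5*26) - 31005) = sqrt(-2/5*(-92/13) - 31005) = sqrt(184/65 - 31005) = sqrt(-2015141/65) = I*sqrt(130984165)/65 ≈ 176.07*I)
-n = -I*sqrt(130984165)/65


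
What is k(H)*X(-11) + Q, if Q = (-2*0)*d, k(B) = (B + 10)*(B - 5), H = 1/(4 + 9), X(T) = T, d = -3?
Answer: 92224/169 ≈ 545.70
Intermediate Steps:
H = 1/13 ≈ 0.076923
k(B) = (-5 + B)*(10 + B) (k(B) = (10 + B)*(-5 + B) = (-5 + B)*(10 + B))
Q = 0 (Q = -2*0*(-3) = 0*(-3) = 0)
k(H)*X(-11) + Q = (-50 + (1/13)² + 5*(1/13))*(-11) + 0 = (-50 + 1/169 + 5/13)*(-11) + 0 = -8384/169*(-11) + 0 = 92224/169 + 0 = 92224/169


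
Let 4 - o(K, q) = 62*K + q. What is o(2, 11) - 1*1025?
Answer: -1156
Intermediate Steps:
o(K, q) = 4 - q - 62*K (o(K, q) = 4 - (62*K + q) = 4 - (q + 62*K) = 4 + (-q - 62*K) = 4 - q - 62*K)
o(2, 11) - 1*1025 = (4 - 1*11 - 62*2) - 1*1025 = (4 - 11 - 124) - 1025 = -131 - 1025 = -1156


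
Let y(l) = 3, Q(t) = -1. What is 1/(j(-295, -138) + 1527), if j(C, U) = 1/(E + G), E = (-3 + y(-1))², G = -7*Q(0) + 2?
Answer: 9/13744 ≈ 0.00065483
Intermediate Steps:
G = 9 (G = -7*(-1) + 2 = 7 + 2 = 9)
E = 0 (E = (-3 + 3)² = 0² = 0)
j(C, U) = ⅑ (j(C, U) = 1/(0 + 9) = 1/9 = ⅑)
1/(j(-295, -138) + 1527) = 1/(⅑ + 1527) = 1/(13744/9) = 9/13744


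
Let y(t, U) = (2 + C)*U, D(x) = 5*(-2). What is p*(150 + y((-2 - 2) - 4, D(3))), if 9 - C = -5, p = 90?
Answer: -900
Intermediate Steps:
D(x) = -10
C = 14 (C = 9 - 1*(-5) = 9 + 5 = 14)
y(t, U) = 16*U (y(t, U) = (2 + 14)*U = 16*U)
p*(150 + y((-2 - 2) - 4, D(3))) = 90*(150 + 16*(-10)) = 90*(150 - 160) = 90*(-10) = -900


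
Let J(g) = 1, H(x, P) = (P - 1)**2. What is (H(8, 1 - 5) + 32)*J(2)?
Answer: 57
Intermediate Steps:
H(x, P) = (-1 + P)**2
(H(8, 1 - 5) + 32)*J(2) = ((-1 + (1 - 5))**2 + 32)*1 = ((-1 - 4)**2 + 32)*1 = ((-5)**2 + 32)*1 = (25 + 32)*1 = 57*1 = 57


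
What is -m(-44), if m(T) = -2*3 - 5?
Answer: 11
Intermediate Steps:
m(T) = -11 (m(T) = -6 - 5 = -11)
-m(-44) = -1*(-11) = 11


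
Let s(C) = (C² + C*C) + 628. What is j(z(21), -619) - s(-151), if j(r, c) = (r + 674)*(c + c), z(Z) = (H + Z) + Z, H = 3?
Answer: -936352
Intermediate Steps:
z(Z) = 3 + 2*Z (z(Z) = (3 + Z) + Z = 3 + 2*Z)
j(r, c) = 2*c*(674 + r) (j(r, c) = (674 + r)*(2*c) = 2*c*(674 + r))
s(C) = 628 + 2*C² (s(C) = (C² + C²) + 628 = 2*C² + 628 = 628 + 2*C²)
j(z(21), -619) - s(-151) = 2*(-619)*(674 + (3 + 2*21)) - (628 + 2*(-151)²) = 2*(-619)*(674 + (3 + 42)) - (628 + 2*22801) = 2*(-619)*(674 + 45) - (628 + 45602) = 2*(-619)*719 - 1*46230 = -890122 - 46230 = -936352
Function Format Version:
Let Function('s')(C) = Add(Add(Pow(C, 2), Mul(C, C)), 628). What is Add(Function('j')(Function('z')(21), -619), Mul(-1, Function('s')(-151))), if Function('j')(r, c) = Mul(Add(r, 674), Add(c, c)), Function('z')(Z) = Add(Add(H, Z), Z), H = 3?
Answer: -936352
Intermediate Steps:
Function('z')(Z) = Add(3, Mul(2, Z)) (Function('z')(Z) = Add(Add(3, Z), Z) = Add(3, Mul(2, Z)))
Function('j')(r, c) = Mul(2, c, Add(674, r)) (Function('j')(r, c) = Mul(Add(674, r), Mul(2, c)) = Mul(2, c, Add(674, r)))
Function('s')(C) = Add(628, Mul(2, Pow(C, 2))) (Function('s')(C) = Add(Add(Pow(C, 2), Pow(C, 2)), 628) = Add(Mul(2, Pow(C, 2)), 628) = Add(628, Mul(2, Pow(C, 2))))
Add(Function('j')(Function('z')(21), -619), Mul(-1, Function('s')(-151))) = Add(Mul(2, -619, Add(674, Add(3, Mul(2, 21)))), Mul(-1, Add(628, Mul(2, Pow(-151, 2))))) = Add(Mul(2, -619, Add(674, Add(3, 42))), Mul(-1, Add(628, Mul(2, 22801)))) = Add(Mul(2, -619, Add(674, 45)), Mul(-1, Add(628, 45602))) = Add(Mul(2, -619, 719), Mul(-1, 46230)) = Add(-890122, -46230) = -936352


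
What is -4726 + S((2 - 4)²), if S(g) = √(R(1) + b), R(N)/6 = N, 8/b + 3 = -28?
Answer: -4726 + √5518/31 ≈ -4723.6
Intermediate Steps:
b = -8/31 (b = 8/(-3 - 28) = 8/(-31) = 8*(-1/31) = -8/31 ≈ -0.25806)
R(N) = 6*N
S(g) = √5518/31 (S(g) = √(6*1 - 8/31) = √(6 - 8/31) = √(178/31) = √5518/31)
-4726 + S((2 - 4)²) = -4726 + √5518/31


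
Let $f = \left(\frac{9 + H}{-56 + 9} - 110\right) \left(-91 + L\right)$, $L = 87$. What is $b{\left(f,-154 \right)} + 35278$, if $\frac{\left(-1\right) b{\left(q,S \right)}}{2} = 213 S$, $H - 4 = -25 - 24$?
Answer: $100882$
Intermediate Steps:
$H = -45$ ($H = 4 - 49 = -45$)
$f = \frac{20536}{47}$ ($f = \left(\frac{9 - 45}{-56 + 9} - 110\right) \left(-91 + 87\right) = \left(- \frac{36}{-47} - 110\right) \left(-4\right) = \left(\left(-36\right) \left(- \frac{1}{47}\right) - 110\right) \left(-4\right) = \left(\frac{36}{47} - 110\right) \left(-4\right) = \left(- \frac{5134}{47}\right) \left(-4\right) = \frac{20536}{47} \approx 436.94$)
$b{\left(q,S \right)} = - 426 S$ ($b{\left(q,S \right)} = - 2 \cdot 213 S = - 426 S$)
$b{\left(f,-154 \right)} + 35278 = \left(-426\right) \left(-154\right) + 35278 = 65604 + 35278 = 100882$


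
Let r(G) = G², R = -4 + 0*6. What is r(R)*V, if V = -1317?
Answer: -21072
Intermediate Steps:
R = -4 (R = -4 + 0 = -4)
r(R)*V = (-4)²*(-1317) = 16*(-1317) = -21072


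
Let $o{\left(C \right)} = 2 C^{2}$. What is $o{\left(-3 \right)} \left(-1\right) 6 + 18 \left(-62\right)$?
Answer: $-1224$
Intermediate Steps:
$o{\left(-3 \right)} \left(-1\right) 6 + 18 \left(-62\right) = 2 \left(-3\right)^{2} \left(-1\right) 6 + 18 \left(-62\right) = 2 \cdot 9 \left(-1\right) 6 - 1116 = 18 \left(-1\right) 6 - 1116 = \left(-18\right) 6 - 1116 = -108 - 1116 = -1224$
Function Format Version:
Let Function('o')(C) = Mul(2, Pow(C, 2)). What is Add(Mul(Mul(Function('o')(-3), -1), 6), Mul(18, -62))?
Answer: -1224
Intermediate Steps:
Add(Mul(Mul(Function('o')(-3), -1), 6), Mul(18, -62)) = Add(Mul(Mul(Mul(2, Pow(-3, 2)), -1), 6), Mul(18, -62)) = Add(Mul(Mul(Mul(2, 9), -1), 6), -1116) = Add(Mul(Mul(18, -1), 6), -1116) = Add(Mul(-18, 6), -1116) = Add(-108, -1116) = -1224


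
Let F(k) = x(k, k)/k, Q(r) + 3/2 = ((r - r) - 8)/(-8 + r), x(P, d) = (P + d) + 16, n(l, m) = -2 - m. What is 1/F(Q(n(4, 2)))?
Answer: -5/86 ≈ -0.058140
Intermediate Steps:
x(P, d) = 16 + P + d
Q(r) = -3/2 - 8/(-8 + r) (Q(r) = -3/2 + ((r - r) - 8)/(-8 + r) = -3/2 + (0 - 8)/(-8 + r) = -3/2 - 8/(-8 + r))
F(k) = (16 + 2*k)/k (F(k) = (16 + k + k)/k = (16 + 2*k)/k)
1/F(Q(n(4, 2))) = 1/(2 + 16/(((8 - 3*(-2 - 1*2))/(2*(-8 + (-2 - 1*2)))))) = 1/(2 + 16/(((8 - 3*(-2 - 2))/(2*(-8 + (-2 - 2)))))) = 1/(2 + 16/(((8 - 3*(-4))/(2*(-8 - 4))))) = 1/(2 + 16/(((½)*(8 + 12)/(-12)))) = 1/(2 + 16/(((½)*(-1/12)*20))) = 1/(2 + 16/(-⅚)) = 1/(2 + 16*(-6/5)) = 1/(2 - 96/5) = 1/(-86/5) = -5/86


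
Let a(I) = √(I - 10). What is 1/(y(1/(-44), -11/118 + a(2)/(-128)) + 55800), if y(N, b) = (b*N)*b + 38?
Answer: 313679872*I/(20768*√2 + 17515256634265*I) ≈ 1.7909e-5 + 3.0031e-14*I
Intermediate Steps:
a(I) = √(-10 + I)
y(N, b) = 38 + N*b² (y(N, b) = (N*b)*b + 38 = N*b² + 38 = 38 + N*b²)
1/(y(1/(-44), -11/118 + a(2)/(-128)) + 55800) = 1/((38 + (-11/118 + √(-10 + 2)/(-128))²/(-44)) + 55800) = 1/((38 - (-11*1/118 + √(-8)*(-1/128))²/44) + 55800) = 1/((38 - (-11/118 + (2*I*√2)*(-1/128))²/44) + 55800) = 1/((38 - (-11/118 - I*√2/64)²/44) + 55800) = 1/(55838 - (-11/118 - I*√2/64)²/44)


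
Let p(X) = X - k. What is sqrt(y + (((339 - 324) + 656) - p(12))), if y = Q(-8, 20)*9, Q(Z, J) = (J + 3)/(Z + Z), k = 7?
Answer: 9*sqrt(129)/4 ≈ 25.555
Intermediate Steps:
Q(Z, J) = (3 + J)/(2*Z) (Q(Z, J) = (3 + J)/((2*Z)) = (3 + J)*(1/(2*Z)) = (3 + J)/(2*Z))
y = -207/16 (y = ((1/2)*(3 + 20)/(-8))*9 = ((1/2)*(-1/8)*23)*9 = -23/16*9 = -207/16 ≈ -12.938)
p(X) = -7 + X (p(X) = X - 1*7 = X - 7 = -7 + X)
sqrt(y + (((339 - 324) + 656) - p(12))) = sqrt(-207/16 + (((339 - 324) + 656) - (-7 + 12))) = sqrt(-207/16 + ((15 + 656) - 1*5)) = sqrt(-207/16 + (671 - 5)) = sqrt(-207/16 + 666) = sqrt(10449/16) = 9*sqrt(129)/4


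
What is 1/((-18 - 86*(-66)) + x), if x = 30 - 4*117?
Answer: 1/5220 ≈ 0.00019157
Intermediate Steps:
x = -438 (x = 30 - 468 = -438)
1/((-18 - 86*(-66)) + x) = 1/((-18 - 86*(-66)) - 438) = 1/((-18 + 5676) - 438) = 1/(5658 - 438) = 1/5220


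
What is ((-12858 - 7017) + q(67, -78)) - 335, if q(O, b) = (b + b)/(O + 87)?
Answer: -1556248/77 ≈ -20211.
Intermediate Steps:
q(O, b) = 2*b/(87 + O) (q(O, b) = (2*b)/(87 + O) = 2*b/(87 + O))
((-12858 - 7017) + q(67, -78)) - 335 = ((-12858 - 7017) + 2*(-78)/(87 + 67)) - 335 = (-19875 + 2*(-78)/154) - 335 = (-19875 + 2*(-78)*(1/154)) - 335 = (-19875 - 78/77) - 335 = -1530453/77 - 335 = -1556248/77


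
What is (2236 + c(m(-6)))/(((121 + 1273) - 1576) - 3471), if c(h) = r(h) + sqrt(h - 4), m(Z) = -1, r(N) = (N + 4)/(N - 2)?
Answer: -2235/3653 - I*sqrt(5)/3653 ≈ -0.61183 - 0.00061212*I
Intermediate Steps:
r(N) = (4 + N)/(-2 + N)
c(h) = sqrt(-4 + h) + (4 + h)/(-2 + h) (c(h) = (4 + h)/(-2 + h) + sqrt(h - 4) = (4 + h)/(-2 + h) + sqrt(-4 + h) = sqrt(-4 + h) + (4 + h)/(-2 + h))
(2236 + c(m(-6)))/(((121 + 1273) - 1576) - 3471) = (2236 + (4 - 1 + sqrt(-4 - 1)*(-2 - 1))/(-2 - 1))/(((121 + 1273) - 1576) - 3471) = (2236 + (4 - 1 + sqrt(-5)*(-3))/(-3))/((1394 - 1576) - 3471) = (2236 - (4 - 1 + (I*sqrt(5))*(-3))/3)/(-182 - 3471) = (2236 - (4 - 1 - 3*I*sqrt(5))/3)/(-3653) = (2236 - (3 - 3*I*sqrt(5))/3)*(-1/3653) = (2236 + (-1 + I*sqrt(5)))*(-1/3653) = (2235 + I*sqrt(5))*(-1/3653) = -2235/3653 - I*sqrt(5)/3653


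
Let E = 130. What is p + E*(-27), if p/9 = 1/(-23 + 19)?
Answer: -14049/4 ≈ -3512.3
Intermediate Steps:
p = -9/4 (p = 9/(-23 + 19) = 9/(-4) = 9*(-¼) = -9/4 ≈ -2.2500)
p + E*(-27) = -9/4 + 130*(-27) = -9/4 - 3510 = -14049/4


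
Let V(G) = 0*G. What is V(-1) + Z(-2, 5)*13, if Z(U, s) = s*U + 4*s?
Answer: 130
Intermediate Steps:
Z(U, s) = 4*s + U*s (Z(U, s) = U*s + 4*s = 4*s + U*s)
V(G) = 0
V(-1) + Z(-2, 5)*13 = 0 + (5*(4 - 2))*13 = 0 + (5*2)*13 = 0 + 10*13 = 0 + 130 = 130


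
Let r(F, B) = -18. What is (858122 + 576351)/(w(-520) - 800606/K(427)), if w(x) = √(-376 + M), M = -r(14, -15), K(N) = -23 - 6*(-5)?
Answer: -4019566917233/320484992389 - 70289177*I*√358/640969984778 ≈ -12.542 - 0.0020749*I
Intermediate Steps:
K(N) = 7 (K(N) = -23 + 30 = 7)
M = 18 (M = -1*(-18) = 18)
w(x) = I*√358 (w(x) = √(-376 + 18) = √(-358) = I*√358)
(858122 + 576351)/(w(-520) - 800606/K(427)) = (858122 + 576351)/(I*√358 - 800606/7) = 1434473/(I*√358 - 800606*⅐) = 1434473/(I*√358 - 800606/7) = 1434473/(-800606/7 + I*√358)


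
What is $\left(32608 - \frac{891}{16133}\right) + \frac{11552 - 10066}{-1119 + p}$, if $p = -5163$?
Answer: $\frac{1652354952374}{50673753} \approx 32608.0$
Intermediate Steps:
$\left(32608 - \frac{891}{16133}\right) + \frac{11552 - 10066}{-1119 + p} = \left(32608 - \frac{891}{16133}\right) + \frac{11552 - 10066}{-1119 - 5163} = \left(32608 - \frac{891}{16133}\right) + \frac{1486}{-6282} = \left(32608 - \frac{891}{16133}\right) + 1486 \left(- \frac{1}{6282}\right) = \frac{526063973}{16133} - \frac{743}{3141} = \frac{1652354952374}{50673753}$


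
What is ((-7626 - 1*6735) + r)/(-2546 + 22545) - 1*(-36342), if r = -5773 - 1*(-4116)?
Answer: 726787640/19999 ≈ 36341.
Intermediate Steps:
r = -1657 (r = -5773 + 4116 = -1657)
((-7626 - 1*6735) + r)/(-2546 + 22545) - 1*(-36342) = ((-7626 - 1*6735) - 1657)/(-2546 + 22545) - 1*(-36342) = ((-7626 - 6735) - 1657)/19999 + 36342 = (-14361 - 1657)*(1/19999) + 36342 = -16018*1/19999 + 36342 = -16018/19999 + 36342 = 726787640/19999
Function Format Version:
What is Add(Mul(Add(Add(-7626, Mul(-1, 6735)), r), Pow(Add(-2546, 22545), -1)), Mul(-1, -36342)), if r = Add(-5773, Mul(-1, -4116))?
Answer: Rational(726787640, 19999) ≈ 36341.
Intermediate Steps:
r = -1657 (r = Add(-5773, 4116) = -1657)
Add(Mul(Add(Add(-7626, Mul(-1, 6735)), r), Pow(Add(-2546, 22545), -1)), Mul(-1, -36342)) = Add(Mul(Add(Add(-7626, Mul(-1, 6735)), -1657), Pow(Add(-2546, 22545), -1)), Mul(-1, -36342)) = Add(Mul(Add(Add(-7626, -6735), -1657), Pow(19999, -1)), 36342) = Add(Mul(Add(-14361, -1657), Rational(1, 19999)), 36342) = Add(Mul(-16018, Rational(1, 19999)), 36342) = Add(Rational(-16018, 19999), 36342) = Rational(726787640, 19999)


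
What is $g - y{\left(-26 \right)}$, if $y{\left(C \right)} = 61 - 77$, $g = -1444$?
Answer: $-1428$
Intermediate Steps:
$y{\left(C \right)} = -16$ ($y{\left(C \right)} = 61 - 77 = -16$)
$g - y{\left(-26 \right)} = -1444 - -16 = -1444 + 16 = -1428$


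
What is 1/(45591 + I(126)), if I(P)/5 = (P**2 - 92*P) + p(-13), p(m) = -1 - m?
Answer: 1/67071 ≈ 1.4910e-5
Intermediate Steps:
I(P) = 60 - 460*P + 5*P**2 (I(P) = 5*((P**2 - 92*P) + (-1 - 1*(-13))) = 5*((P**2 - 92*P) + (-1 + 13)) = 5*((P**2 - 92*P) + 12) = 5*(12 + P**2 - 92*P) = 60 - 460*P + 5*P**2)
1/(45591 + I(126)) = 1/(45591 + (60 - 460*126 + 5*126**2)) = 1/(45591 + (60 - 57960 + 5*15876)) = 1/(45591 + (60 - 57960 + 79380)) = 1/(45591 + 21480) = 1/67071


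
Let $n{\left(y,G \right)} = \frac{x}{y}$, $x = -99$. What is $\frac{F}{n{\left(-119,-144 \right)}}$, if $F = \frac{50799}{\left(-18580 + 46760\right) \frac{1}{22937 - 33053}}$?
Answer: $- \frac{1698667761}{77495} \approx -21920.0$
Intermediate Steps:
$n{\left(y,G \right)} = - \frac{99}{y}$
$F = - \frac{128470671}{7045}$ ($F = \frac{50799}{28180 \frac{1}{-10116}} = \frac{50799}{28180 \left(- \frac{1}{10116}\right)} = \frac{50799}{- \frac{7045}{2529}} = 50799 \left(- \frac{2529}{7045}\right) = - \frac{128470671}{7045} \approx -18236.0$)
$\frac{F}{n{\left(-119,-144 \right)}} = - \frac{128470671}{7045 \left(- \frac{99}{-119}\right)} = - \frac{128470671}{7045 \left(\left(-99\right) \left(- \frac{1}{119}\right)\right)} = - \frac{128470671}{7045 \cdot \frac{99}{119}} = \left(- \frac{128470671}{7045}\right) \frac{119}{99} = - \frac{1698667761}{77495}$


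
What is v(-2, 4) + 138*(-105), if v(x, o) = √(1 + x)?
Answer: -14490 + I ≈ -14490.0 + 1.0*I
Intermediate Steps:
v(-2, 4) + 138*(-105) = √(1 - 2) + 138*(-105) = √(-1) - 14490 = I - 14490 = -14490 + I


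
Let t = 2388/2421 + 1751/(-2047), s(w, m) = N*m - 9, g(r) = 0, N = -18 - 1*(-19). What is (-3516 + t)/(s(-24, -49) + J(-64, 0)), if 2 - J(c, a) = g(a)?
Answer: 5807966009/92508024 ≈ 62.783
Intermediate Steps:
N = 1 (N = -18 + 19 = 1)
s(w, m) = -9 + m (s(w, m) = 1*m - 9 = m - 9 = -9 + m)
t = 216355/1651929 (t = 2388*(1/2421) + 1751*(-1/2047) = 796/807 - 1751/2047 = 216355/1651929 ≈ 0.13097)
J(c, a) = 2 (J(c, a) = 2 - 1*0 = 2 + 0 = 2)
(-3516 + t)/(s(-24, -49) + J(-64, 0)) = (-3516 + 216355/1651929)/((-9 - 49) + 2) = -5807966009/(1651929*(-58 + 2)) = -5807966009/1651929/(-56) = -5807966009/1651929*(-1/56) = 5807966009/92508024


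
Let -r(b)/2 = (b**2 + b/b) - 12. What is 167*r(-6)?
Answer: -8350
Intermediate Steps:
r(b) = 22 - 2*b**2 (r(b) = -2*((b**2 + b/b) - 12) = -2*((b**2 + 1) - 12) = -2*((1 + b**2) - 12) = -2*(-11 + b**2) = 22 - 2*b**2)
167*r(-6) = 167*(22 - 2*(-6)**2) = 167*(22 - 2*36) = 167*(22 - 72) = 167*(-50) = -8350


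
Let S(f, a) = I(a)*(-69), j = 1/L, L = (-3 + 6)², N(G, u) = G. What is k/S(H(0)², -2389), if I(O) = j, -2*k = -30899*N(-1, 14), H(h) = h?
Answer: 92697/46 ≈ 2015.2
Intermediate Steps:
k = -30899/2 (k = -(-30899)*(-1)/2 = -½*30899 = -30899/2 ≈ -15450.)
L = 9 (L = 3² = 9)
j = ⅑ (j = 1/9 = ⅑ ≈ 0.11111)
I(O) = ⅑
S(f, a) = -23/3 (S(f, a) = (⅑)*(-69) = -23/3)
k/S(H(0)², -2389) = -30899/(2*(-23/3)) = -30899/2*(-3/23) = 92697/46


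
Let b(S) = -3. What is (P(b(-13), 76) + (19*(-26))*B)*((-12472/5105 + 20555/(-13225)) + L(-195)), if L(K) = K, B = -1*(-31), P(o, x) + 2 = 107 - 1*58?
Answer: 8204505555498/2700545 ≈ 3.0381e+6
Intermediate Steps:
P(o, x) = 47 (P(o, x) = -2 + (107 - 1*58) = -2 + (107 - 58) = -2 + 49 = 47)
B = 31
(P(b(-13), 76) + (19*(-26))*B)*((-12472/5105 + 20555/(-13225)) + L(-195)) = (47 + (19*(-26))*31)*((-12472/5105 + 20555/(-13225)) - 195) = (47 - 494*31)*((-12472*1/5105 + 20555*(-1/13225)) - 195) = (47 - 15314)*((-12472/5105 - 4111/2645) - 195) = -15267*(-10795019/2700545 - 195) = -15267*(-537401294/2700545) = 8204505555498/2700545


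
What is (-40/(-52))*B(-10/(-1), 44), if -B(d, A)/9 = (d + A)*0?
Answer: 0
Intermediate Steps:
B(d, A) = 0 (B(d, A) = -9*(d + A)*0 = -9*(A + d)*0 = -9*0 = 0)
(-40/(-52))*B(-10/(-1), 44) = -40/(-52)*0 = -40*(-1/52)*0 = (10/13)*0 = 0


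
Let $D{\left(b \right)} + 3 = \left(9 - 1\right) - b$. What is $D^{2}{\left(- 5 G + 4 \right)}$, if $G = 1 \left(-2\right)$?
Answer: $81$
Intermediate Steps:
$G = -2$
$D{\left(b \right)} = 5 - b$ ($D{\left(b \right)} = -3 - \left(-8 + b\right) = 5 - b$)
$D^{2}{\left(- 5 G + 4 \right)} = \left(5 - \left(\left(-5\right) \left(-2\right) + 4\right)\right)^{2} = \left(5 - \left(10 + 4\right)\right)^{2} = \left(5 - 14\right)^{2} = \left(-9\right)^{2} = 81$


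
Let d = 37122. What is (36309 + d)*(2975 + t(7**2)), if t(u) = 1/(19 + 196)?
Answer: 46968376806/215 ≈ 2.1846e+8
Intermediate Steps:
t(u) = 1/215
(36309 + d)*(2975 + t(7**2)) = (36309 + 37122)*(2975 + 1/215) = 73431*(639626/215) = 46968376806/215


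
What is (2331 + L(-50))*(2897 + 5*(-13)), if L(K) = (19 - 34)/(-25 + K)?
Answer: 33009792/5 ≈ 6.6020e+6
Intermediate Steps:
L(K) = -15/(-25 + K)
(2331 + L(-50))*(2897 + 5*(-13)) = (2331 - 15/(-25 - 50))*(2897 + 5*(-13)) = (2331 - 15/(-75))*(2897 - 65) = (2331 - 15*(-1/75))*2832 = (2331 + 1/5)*2832 = (11656/5)*2832 = 33009792/5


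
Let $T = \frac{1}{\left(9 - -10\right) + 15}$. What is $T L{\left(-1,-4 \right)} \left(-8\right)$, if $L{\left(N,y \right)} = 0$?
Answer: $0$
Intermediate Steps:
$T = \frac{1}{34}$ ($T = \frac{1}{\left(9 + 10\right) + 15} = \frac{1}{19 + 15} = \frac{1}{34} \approx 0.029412$)
$T L{\left(-1,-4 \right)} \left(-8\right) = \frac{1}{34} \cdot 0 \left(-8\right) = 0 \left(-8\right) = 0$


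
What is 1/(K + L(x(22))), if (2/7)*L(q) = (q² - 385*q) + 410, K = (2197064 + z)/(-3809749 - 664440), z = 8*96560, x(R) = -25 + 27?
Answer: -4474189/5577809038 ≈ -0.00080214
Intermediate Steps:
x(R) = 2
z = 772480
K = -2969544/4474189 (K = (2197064 + 772480)/(-3809749 - 664440) = 2969544/(-4474189) = 2969544*(-1/4474189) = -2969544/4474189 ≈ -0.66371)
L(q) = 1435 - 2695*q/2 + 7*q²/2 (L(q) = 7*((q² - 385*q) + 410)/2 = 7*(410 + q² - 385*q)/2 = 1435 - 2695*q/2 + 7*q²/2)
1/(K + L(x(22))) = 1/(-2969544/4474189 + (1435 - 2695/2*2 + (7/2)*2²)) = 1/(-2969544/4474189 + (1435 - 2695 + (7/2)*4)) = 1/(-2969544/4474189 + (1435 - 2695 + 14)) = 1/(-2969544/4474189 - 1246) = 1/(-5577809038/4474189) = -4474189/5577809038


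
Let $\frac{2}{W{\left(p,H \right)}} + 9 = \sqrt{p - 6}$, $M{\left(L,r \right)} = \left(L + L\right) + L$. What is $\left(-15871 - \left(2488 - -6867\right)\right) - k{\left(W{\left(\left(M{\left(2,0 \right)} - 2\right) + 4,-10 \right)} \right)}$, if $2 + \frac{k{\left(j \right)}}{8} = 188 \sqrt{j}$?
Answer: $-25210 - \frac{1504 i \sqrt{2}}{\sqrt{9 - \sqrt{2}}} \approx -25210.0 - 772.26 i$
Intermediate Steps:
$M{\left(L,r \right)} = 3 L$ ($M{\left(L,r \right)} = 2 L + L = 3 L$)
$W{\left(p,H \right)} = \frac{2}{-9 + \sqrt{-6 + p}}$ ($W{\left(p,H \right)} = \frac{2}{-9 + \sqrt{p - 6}} = \frac{2}{-9 + \sqrt{-6 + p}}$)
$k{\left(j \right)} = -16 + 1504 \sqrt{j}$ ($k{\left(j \right)} = -16 + 8 \cdot 188 \sqrt{j} = -16 + 1504 \sqrt{j}$)
$\left(-15871 - \left(2488 - -6867\right)\right) - k{\left(W{\left(\left(M{\left(2,0 \right)} - 2\right) + 4,-10 \right)} \right)} = \left(-15871 - \left(2488 - -6867\right)\right) - \left(-16 + 1504 \sqrt{\frac{2}{-9 + \sqrt{-6 + \left(\left(3 \cdot 2 - 2\right) + 4\right)}}}\right) = \left(-15871 - \left(2488 + 6867\right)\right) - \left(-16 + 1504 \sqrt{\frac{2}{-9 + \sqrt{-6 + \left(\left(6 - 2\right) + 4\right)}}}\right) = \left(-15871 - 9355\right) - \left(-16 + 1504 \sqrt{\frac{2}{-9 + \sqrt{-6 + \left(4 + 4\right)}}}\right) = \left(-15871 - 9355\right) - \left(-16 + 1504 \sqrt{\frac{2}{-9 + \sqrt{-6 + 8}}}\right) = -25226 - \left(-16 + 1504 \sqrt{\frac{2}{-9 + \sqrt{2}}}\right) = -25226 - \left(-16 + 1504 \sqrt{2} \frac{i}{\sqrt{9 - \sqrt{2}}}\right) = -25226 - \left(-16 + \frac{1504 i \sqrt{2}}{\sqrt{9 - \sqrt{2}}}\right) = -25226 + \left(16 - \frac{1504 i \sqrt{2}}{\sqrt{9 - \sqrt{2}}}\right) = -25210 - \frac{1504 i \sqrt{2}}{\sqrt{9 - \sqrt{2}}}$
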